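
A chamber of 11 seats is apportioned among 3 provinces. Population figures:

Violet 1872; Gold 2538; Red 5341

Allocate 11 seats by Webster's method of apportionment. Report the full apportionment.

Violet: 2; Gold: 3; Red: 6

Standard divisor 9751/11 ≈ 886.455; standard quotas: Violet 2.112, Gold 2.863, Red 6.025.
Rounding to the nearest integer gives Violet 2, Gold 3, Red 6 — total 11, matching the house size, so no adjustment is needed.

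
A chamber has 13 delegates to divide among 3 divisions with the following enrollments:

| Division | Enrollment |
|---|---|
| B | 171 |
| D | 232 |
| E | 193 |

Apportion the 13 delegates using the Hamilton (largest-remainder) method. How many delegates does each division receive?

B: 4, D: 5, E: 4

The standard divisor is 596/13 ≈ 45.846.
Standard quotas: B 3.730, D 5.060, E 4.210.
Lower quotas: B 3, D 5, E 4 (sum 12, leaving 1 seat).
Remainders in descending order: B 0.730, E 0.210, D 0.060.
The surplus seat goes to B.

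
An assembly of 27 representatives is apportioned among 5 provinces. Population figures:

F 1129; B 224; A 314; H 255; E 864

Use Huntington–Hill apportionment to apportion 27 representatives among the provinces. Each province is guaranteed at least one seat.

With divisor 103: modified quotas F 10.961, B 2.175, A 3.049, H 2.476, E 8.388.
Geometric-mean thresholds: F √(10·11)=10.488, B √(2·3)=2.449, A √(3·4)=3.464, H √(2·3)=2.449, E √(8·9)=8.485.
Each quota rounded against its threshold gives F 11, B 2, A 3, H 3, E 8 (total 27).

F: 11, B: 2, A: 3, H: 3, E: 8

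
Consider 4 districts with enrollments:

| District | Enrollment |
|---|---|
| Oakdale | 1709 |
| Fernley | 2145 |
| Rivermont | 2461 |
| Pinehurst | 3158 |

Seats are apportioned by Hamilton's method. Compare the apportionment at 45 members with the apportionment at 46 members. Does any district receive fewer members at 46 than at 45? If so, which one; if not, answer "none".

At 45 seats: Oakdale 8, Fernley 10, Rivermont 12, Pinehurst 15.
At 46 seats: Oakdale 8, Fernley 11, Rivermont 12, Pinehurst 15.
No district's allocation decreased.

none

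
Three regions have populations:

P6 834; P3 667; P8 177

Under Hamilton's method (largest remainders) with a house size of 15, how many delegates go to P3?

The standard divisor is 1678/15 ≈ 111.867.
Standard quotas: P6 7.455, P3 5.962, P8 1.582.
Lower quotas: P6 7, P3 5, P8 1 (sum 13, leaving 2 seats).
Remainders in descending order: P3 0.962, P8 0.582, P6 0.455.
Largest remainders: P3, P8 receive the extra seats.
P3 receives 6.

6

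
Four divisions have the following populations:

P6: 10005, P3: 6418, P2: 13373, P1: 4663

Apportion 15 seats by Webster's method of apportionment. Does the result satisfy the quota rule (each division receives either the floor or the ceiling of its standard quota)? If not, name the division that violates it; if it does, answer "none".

Standard quotas: P6 4.355, P3 2.794, P2 5.821, P1 2.030.
Webster allocation: P6 4, P3 3, P2 6, P1 2.
Every allocation lies between the lower and upper quota.

none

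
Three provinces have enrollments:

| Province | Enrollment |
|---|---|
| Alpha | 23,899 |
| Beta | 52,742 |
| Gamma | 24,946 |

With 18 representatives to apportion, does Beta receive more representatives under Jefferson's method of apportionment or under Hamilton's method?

Jefferson

Jefferson: Alpha 4, Beta 10, Gamma 4.
Hamilton: Alpha 4, Beta 9, Gamma 5.
Beta gets 10 under Jefferson and 9 under Hamilton.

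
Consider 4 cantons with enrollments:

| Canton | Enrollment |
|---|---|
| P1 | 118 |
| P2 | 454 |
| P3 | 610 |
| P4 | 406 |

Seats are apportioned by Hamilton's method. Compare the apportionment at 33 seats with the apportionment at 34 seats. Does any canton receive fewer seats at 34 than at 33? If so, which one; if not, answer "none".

At 33 seats: P1 3, P2 9, P3 13, P4 8.
At 34 seats: P1 2, P2 10, P3 13, P4 9.
P1 drops from 3 to 2.

P1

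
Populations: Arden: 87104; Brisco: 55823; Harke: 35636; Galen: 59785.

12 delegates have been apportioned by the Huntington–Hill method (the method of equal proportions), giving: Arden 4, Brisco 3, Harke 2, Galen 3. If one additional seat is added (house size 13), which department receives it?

Arden

Priority for the next seat is population ÷ (√(s·(s+1))).
Priorities: Arden 19477.047, Brisco 16114.712, Harke 14548.336, Galen 17258.443.
Highest priority: Arden.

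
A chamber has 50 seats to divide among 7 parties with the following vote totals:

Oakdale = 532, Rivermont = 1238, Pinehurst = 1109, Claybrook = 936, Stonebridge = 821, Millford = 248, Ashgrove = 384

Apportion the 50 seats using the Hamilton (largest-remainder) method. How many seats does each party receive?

The standard divisor is 5268/50 ≈ 105.36.
Standard quotas: Oakdale 5.049, Rivermont 11.750, Pinehurst 10.526, Claybrook 8.884, Stonebridge 7.792, Millford 2.354, Ashgrove 3.645.
Lower quotas: Oakdale 5, Rivermont 11, Pinehurst 10, Claybrook 8, Stonebridge 7, Millford 2, Ashgrove 3 (sum 46, leaving 4 seats).
Remainders in descending order: Claybrook 0.884, Stonebridge 0.792, Rivermont 0.750, Ashgrove 0.645, Pinehurst 0.526, Millford 0.354, Oakdale 0.049.
The surplus seats go to Claybrook, Stonebridge, Rivermont, Ashgrove.

Oakdale 5; Rivermont 12; Pinehurst 10; Claybrook 9; Stonebridge 8; Millford 2; Ashgrove 4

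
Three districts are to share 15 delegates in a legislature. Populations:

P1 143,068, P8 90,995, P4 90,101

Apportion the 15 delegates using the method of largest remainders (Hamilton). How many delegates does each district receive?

Standard divisor: 324164 ÷ 15 ≈ 21610.933.
Standard quotas: P1 6.6202, P8 4.2106, P4 4.1692.
Lower quotas: P1 6, P8 4, P4 4 (sum 14, leaving 1 seat).
Remainders in descending order: P1 0.6202, P8 0.2106, P4 0.1692.
Largest remainder: P1 receives the extra seat.

P1: 7, P8: 4, P4: 4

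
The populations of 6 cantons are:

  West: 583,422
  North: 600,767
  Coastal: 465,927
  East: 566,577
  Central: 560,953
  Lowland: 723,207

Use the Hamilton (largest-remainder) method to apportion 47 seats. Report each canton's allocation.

Standard divisor: 3500853 ÷ 47 ≈ 74486.234.
Standard quotas: West 7.8326, North 8.0655, Coastal 6.2552, East 7.6065, Central 7.5310, Lowland 9.7093.
Lower quotas: West 7, North 8, Coastal 6, East 7, Central 7, Lowland 9 (sum 44, leaving 3 seats).
Remainders in descending order: West 0.8326, Lowland 0.7093, East 0.6065, Central 0.5310, Coastal 0.2552, North 0.0655.
Largest remainders: West, Lowland, East receive the extra seats.

West 8; North 8; Coastal 6; East 8; Central 7; Lowland 10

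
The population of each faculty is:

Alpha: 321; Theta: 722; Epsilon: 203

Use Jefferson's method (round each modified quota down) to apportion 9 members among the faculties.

Standard divisor 1246/9 ≈ 138.444; standard quotas: Alpha 2.319, Theta 5.215, Epsilon 1.466.
Rounding down gives 2, 5, 1 = 8 seats, so the divisor must be adjusted.
With modified divisor 110: modified quotas Alpha 2.918, Theta 6.564, Epsilon 1.845.
Rounding down: Alpha 2, Theta 6, Epsilon 1 (total 9).

Alpha: 2, Theta: 6, Epsilon: 1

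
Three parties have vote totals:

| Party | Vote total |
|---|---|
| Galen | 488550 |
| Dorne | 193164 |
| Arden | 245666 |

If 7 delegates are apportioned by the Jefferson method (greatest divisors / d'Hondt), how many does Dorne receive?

1

Standard divisor 927380/7 ≈ 132482.857; standard quotas: Galen 3.688, Dorne 1.458, Arden 1.854.
Rounding down gives 3, 1, 1 = 5 seats, so the divisor must be adjusted.
With modified divisor 109900: modified quotas Galen 4.445, Dorne 1.758, Arden 2.235.
Rounding down: Galen 4, Dorne 1, Arden 2 (total 7).
Dorne receives 1.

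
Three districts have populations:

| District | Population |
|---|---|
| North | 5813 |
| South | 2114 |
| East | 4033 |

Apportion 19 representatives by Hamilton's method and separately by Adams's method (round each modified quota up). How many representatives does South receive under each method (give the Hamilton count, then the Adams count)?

Hamilton: North 9, South 3, East 7.
Adams: North 9, South 4, East 6.
South gets 3 under Hamilton and 4 under Adams.

3 and 4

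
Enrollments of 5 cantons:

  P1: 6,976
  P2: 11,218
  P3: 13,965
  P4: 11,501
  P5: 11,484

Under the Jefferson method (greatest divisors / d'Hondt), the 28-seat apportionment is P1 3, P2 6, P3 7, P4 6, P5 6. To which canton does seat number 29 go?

Priority for the next seat is population ÷ (current seats + 1).
Priorities: P1 1744.000, P2 1602.571, P3 1745.625, P4 1643.000, P5 1640.571.
Highest priority: P3.

P3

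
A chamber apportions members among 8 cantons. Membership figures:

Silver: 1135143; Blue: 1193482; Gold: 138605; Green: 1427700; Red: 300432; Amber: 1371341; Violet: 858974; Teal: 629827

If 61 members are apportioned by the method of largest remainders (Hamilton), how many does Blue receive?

Total 7055504; standard divisor 7055504/61 = 115664.
Standard quotas: Silver 9.8141, Blue 10.3185, Gold 1.1983, Green 12.3435, Red 2.5975, Amber 11.8562, Violet 7.4265, Teal 5.4453.
Lower quotas: Silver 9, Blue 10, Gold 1, Green 12, Red 2, Amber 11, Violet 7, Teal 5 (sum 57, leaving 4 seats).
Remainders in descending order: Amber 0.8562, Silver 0.8141, Red 0.5975, Teal 0.4453, Violet 0.4265, Green 0.3435, Blue 0.3185, Gold 0.1983.
The surplus seats go to Amber, Silver, Red, Teal.
Blue receives 10.

10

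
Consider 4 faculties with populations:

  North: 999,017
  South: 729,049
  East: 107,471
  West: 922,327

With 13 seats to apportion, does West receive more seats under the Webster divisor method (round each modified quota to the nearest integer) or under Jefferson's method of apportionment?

Webster: North 5, South 3, East 1, West 4.
Jefferson: North 5, South 3, East 0, West 5.
West gets 4 under Webster and 5 under Jefferson.

Jefferson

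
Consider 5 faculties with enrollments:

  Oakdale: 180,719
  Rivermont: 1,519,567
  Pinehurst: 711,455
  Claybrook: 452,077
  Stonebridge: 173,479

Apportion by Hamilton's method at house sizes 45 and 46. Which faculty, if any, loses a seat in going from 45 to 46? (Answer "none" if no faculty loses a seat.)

Stonebridge

At 45 seats: Oakdale 3, Rivermont 22, Pinehurst 10, Claybrook 7, Stonebridge 3.
At 46 seats: Oakdale 3, Rivermont 23, Pinehurst 11, Claybrook 7, Stonebridge 2.
Stonebridge drops from 3 to 2.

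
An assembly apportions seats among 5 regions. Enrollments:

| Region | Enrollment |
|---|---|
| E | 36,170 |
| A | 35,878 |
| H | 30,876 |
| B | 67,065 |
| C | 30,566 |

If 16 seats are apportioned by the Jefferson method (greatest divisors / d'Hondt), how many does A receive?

Standard divisor 200555/16 ≈ 12534.688; standard quotas: E 2.886, A 2.862, H 2.463, B 5.350, C 2.439.
Rounding down gives 2, 2, 2, 5, 2 = 13 seats, so the divisor must be adjusted.
With modified divisor 10700: modified quotas E 3.380, A 3.353, H 2.886, B 6.268, C 2.857.
Rounding down: E 3, A 3, H 2, B 6, C 2 (total 16).
A receives 3.

3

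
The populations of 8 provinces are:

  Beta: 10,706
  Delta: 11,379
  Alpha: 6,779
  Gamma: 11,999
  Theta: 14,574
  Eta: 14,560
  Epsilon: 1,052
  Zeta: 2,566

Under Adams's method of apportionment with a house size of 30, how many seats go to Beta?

4

Standard divisor 73615/30 ≈ 2453.833; standard quotas: Beta 4.363, Delta 4.637, Alpha 2.763, Gamma 4.890, Theta 5.939, Eta 5.934, Epsilon 0.429, Zeta 1.046.
Rounding up gives 5, 5, 3, 5, 6, 6, 1, 2 = 33 seats, so the divisor must be adjusted.
With modified divisor 2900: modified quotas Beta 3.692, Delta 3.924, Alpha 2.338, Gamma 4.138, Theta 5.026, Eta 5.021, Epsilon 0.363, Zeta 0.885.
Rounding up: Beta 4, Delta 4, Alpha 3, Gamma 5, Theta 6, Eta 6, Epsilon 1, Zeta 1 (total 30).
Beta receives 4.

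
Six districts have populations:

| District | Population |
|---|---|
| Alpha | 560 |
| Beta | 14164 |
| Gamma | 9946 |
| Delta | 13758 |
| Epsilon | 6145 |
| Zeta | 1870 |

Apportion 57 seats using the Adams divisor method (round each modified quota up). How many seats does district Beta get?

17

Standard divisor 46443/57 ≈ 814.789; standard quotas: Alpha 0.687, Beta 17.384, Gamma 12.207, Delta 16.885, Epsilon 7.542, Zeta 2.295.
Rounding up gives 1, 18, 13, 17, 8, 3 = 60 seats, so the divisor must be adjusted.
With modified divisor 870: modified quotas Alpha 0.644, Beta 16.280, Gamma 11.432, Delta 15.814, Epsilon 7.063, Zeta 2.149.
Rounding up: Alpha 1, Beta 17, Gamma 12, Delta 16, Epsilon 8, Zeta 3 (total 57).
Beta receives 17.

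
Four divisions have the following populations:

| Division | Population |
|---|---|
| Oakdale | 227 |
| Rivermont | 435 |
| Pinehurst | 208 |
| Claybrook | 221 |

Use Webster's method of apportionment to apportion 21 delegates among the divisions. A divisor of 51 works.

Oakdale 4, Rivermont 9, Pinehurst 4, Claybrook 4

With modified divisor 51: modified quotas Oakdale 4.451, Rivermont 8.529, Pinehurst 4.078, Claybrook 4.333.
Rounding to the nearest integer: Oakdale 4, Rivermont 9, Pinehurst 4, Claybrook 4 (total 21).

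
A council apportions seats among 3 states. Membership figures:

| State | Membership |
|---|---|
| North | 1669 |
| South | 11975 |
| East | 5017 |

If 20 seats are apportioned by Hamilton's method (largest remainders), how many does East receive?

The standard divisor is 18661/20 ≈ 933.05.
Standard quotas: North 1.7888, South 12.8343, East 5.3770.
Lower quotas: North 1, South 12, East 5 (sum 18, leaving 2 seats).
Remainders in descending order: South 0.8343, North 0.7888, East 0.3770.
Largest remainders: South, North receive the extra seats.
East receives 5.

5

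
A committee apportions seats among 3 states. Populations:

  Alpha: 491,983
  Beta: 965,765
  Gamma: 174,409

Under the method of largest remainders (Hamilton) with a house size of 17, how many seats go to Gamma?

2

Standard divisor: 1632157 ÷ 17 ≈ 96009.235.
Standard quotas: Alpha 5.1243, Beta 10.0591, Gamma 1.8166.
Lower quotas: Alpha 5, Beta 10, Gamma 1 (sum 16, leaving 1 seat).
Remainders in descending order: Gamma 0.8166, Alpha 0.1243, Beta 0.0591.
The surplus seat goes to Gamma.
Gamma receives 2.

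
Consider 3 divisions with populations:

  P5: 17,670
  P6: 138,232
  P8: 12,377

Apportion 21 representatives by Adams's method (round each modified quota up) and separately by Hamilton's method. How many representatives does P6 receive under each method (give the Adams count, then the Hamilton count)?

16 and 17

Adams: P5 3, P6 16, P8 2.
Hamilton: P5 2, P6 17, P8 2.
P6 gets 16 under Adams and 17 under Hamilton.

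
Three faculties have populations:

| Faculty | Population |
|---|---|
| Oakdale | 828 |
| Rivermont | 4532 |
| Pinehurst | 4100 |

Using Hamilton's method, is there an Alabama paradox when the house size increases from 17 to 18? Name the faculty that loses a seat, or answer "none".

At 17 seats: Oakdale 2, Rivermont 8, Pinehurst 7.
At 18 seats: Oakdale 1, Rivermont 9, Pinehurst 8.
Oakdale drops from 2 to 1.

Oakdale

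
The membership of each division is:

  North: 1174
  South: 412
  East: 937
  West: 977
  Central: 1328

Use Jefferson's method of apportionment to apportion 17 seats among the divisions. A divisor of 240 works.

North 4, South 1, East 3, West 4, Central 5

With modified divisor 240: modified quotas North 4.892, South 1.717, East 3.904, West 4.071, Central 5.533.
Rounding down: North 4, South 1, East 3, West 4, Central 5 (total 17).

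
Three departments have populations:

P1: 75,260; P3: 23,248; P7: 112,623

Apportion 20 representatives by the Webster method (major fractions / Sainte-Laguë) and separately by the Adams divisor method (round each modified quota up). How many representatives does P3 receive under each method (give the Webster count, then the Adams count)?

2 and 3

Webster: P1 7, P3 2, P7 11.
Adams: P1 7, P3 3, P7 10.
P3 gets 2 under Webster and 3 under Adams.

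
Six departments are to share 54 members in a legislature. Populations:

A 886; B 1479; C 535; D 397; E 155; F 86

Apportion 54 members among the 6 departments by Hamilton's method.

Standard divisor: 3538 ÷ 54 ≈ 65.519.
Standard quotas: A 13.523, B 22.574, C 8.166, D 6.059, E 2.366, F 1.313.
Lower quotas: A 13, B 22, C 8, D 6, E 2, F 1 (sum 52, leaving 2 seats).
Remainders in descending order: B 0.574, A 0.523, E 0.366, F 0.313, C 0.166, D 0.059.
The surplus seats go to B, A.

A: 14; B: 23; C: 8; D: 6; E: 2; F: 1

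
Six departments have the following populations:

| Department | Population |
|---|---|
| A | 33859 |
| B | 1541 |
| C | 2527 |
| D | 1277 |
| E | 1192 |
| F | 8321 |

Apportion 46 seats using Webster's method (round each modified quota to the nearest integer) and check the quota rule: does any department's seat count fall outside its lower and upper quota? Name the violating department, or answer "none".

A

Standard quotas: A 31.971, B 1.455, C 2.386, D 1.206, E 1.126, F 7.857.
Webster allocation: A 33, B 1, C 2, D 1, E 1, F 8.
A has quota 31.971 (lower 31, upper 32) but receives 33 — outside the quota interval.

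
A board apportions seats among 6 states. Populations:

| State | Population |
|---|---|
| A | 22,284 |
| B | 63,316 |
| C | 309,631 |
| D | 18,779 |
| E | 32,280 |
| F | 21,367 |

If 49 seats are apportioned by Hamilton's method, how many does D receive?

Standard divisor: 467657 ÷ 49 ≈ 9544.02.
Standard quotas: A 2.3349, B 6.6341, C 32.4424, D 1.9676, E 3.3822, F 2.2388.
Lower quotas: A 2, B 6, C 32, D 1, E 3, F 2 (sum 46, leaving 3 seats).
Remainders in descending order: D 0.9676, B 0.6341, C 0.4424, E 0.3822, A 0.3349, F 0.2388.
Largest remainders: D, B, C receive the extra seats.
D receives 2.

2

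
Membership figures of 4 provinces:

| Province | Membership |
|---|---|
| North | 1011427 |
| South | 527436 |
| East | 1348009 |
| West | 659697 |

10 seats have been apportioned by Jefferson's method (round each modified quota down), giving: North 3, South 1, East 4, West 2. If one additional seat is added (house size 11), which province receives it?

East

Priority for the next seat is population ÷ (current seats + 1).
Priorities: North 252856.750, South 263718.000, East 269601.800, West 219899.000.
Highest priority: East.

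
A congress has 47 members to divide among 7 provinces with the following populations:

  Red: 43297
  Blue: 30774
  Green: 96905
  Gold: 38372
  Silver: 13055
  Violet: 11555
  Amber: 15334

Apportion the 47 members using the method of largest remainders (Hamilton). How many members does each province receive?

Red: 8, Blue: 6, Green: 18, Gold: 7, Silver: 3, Violet: 2, Amber: 3

Standard divisor: 249292 ÷ 47 ≈ 5304.085.
Standard quotas: Red 8.1630, Blue 5.8019, Green 18.2699, Gold 7.2344, Silver 2.4613, Violet 2.1785, Amber 2.8910.
Lower quotas: Red 8, Blue 5, Green 18, Gold 7, Silver 2, Violet 2, Amber 2 (sum 44, leaving 3 seats).
Remainders in descending order: Amber 0.8910, Blue 0.8019, Silver 0.4613, Green 0.2699, Gold 0.2344, Violet 0.1785, Red 0.1630.
Largest remainders: Amber, Blue, Silver receive the extra seats.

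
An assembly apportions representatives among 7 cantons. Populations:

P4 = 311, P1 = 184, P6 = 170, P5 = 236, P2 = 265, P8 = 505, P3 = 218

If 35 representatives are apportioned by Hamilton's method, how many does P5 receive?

Total 1889; standard divisor 1889/35 ≈ 53.971.
Standard quotas: P4 5.762, P1 3.409, P6 3.150, P5 4.373, P2 4.910, P8 9.357, P3 4.039.
Lower quotas: P4 5, P1 3, P6 3, P5 4, P2 4, P8 9, P3 4 (sum 32, leaving 3 seats).
Remainders in descending order: P2 0.910, P4 0.762, P1 0.409, P5 0.373, P8 0.357, P6 0.150, P3 0.039.
The surplus seats go to P2, P4, P1.
P5 receives 4.

4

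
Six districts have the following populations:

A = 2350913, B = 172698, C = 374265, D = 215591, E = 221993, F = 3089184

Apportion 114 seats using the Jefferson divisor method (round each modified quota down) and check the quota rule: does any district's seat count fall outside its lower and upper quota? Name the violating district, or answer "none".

Standard quotas: A 41.715, B 3.064, C 6.641, D 3.825, E 3.939, F 54.815.
Jefferson allocation: A 42, B 3, C 6, D 3, E 4, F 56.
F has quota 54.815 (lower 54, upper 55) but receives 56 — outside the quota interval.

F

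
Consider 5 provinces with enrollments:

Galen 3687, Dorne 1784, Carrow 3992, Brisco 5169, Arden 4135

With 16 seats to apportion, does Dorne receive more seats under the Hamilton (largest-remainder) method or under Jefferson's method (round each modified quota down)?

Hamilton

Hamilton: Galen 3, Dorne 2, Carrow 3, Brisco 4, Arden 4.
Jefferson: Galen 3, Dorne 1, Carrow 3, Brisco 5, Arden 4.
Dorne gets 2 under Hamilton and 1 under Jefferson.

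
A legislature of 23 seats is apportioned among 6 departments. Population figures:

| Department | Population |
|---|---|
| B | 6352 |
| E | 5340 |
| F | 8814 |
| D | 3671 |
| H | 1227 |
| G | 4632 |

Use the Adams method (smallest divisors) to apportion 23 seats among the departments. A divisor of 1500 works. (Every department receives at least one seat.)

With modified divisor 1500: modified quotas B 4.235, E 3.560, F 5.876, D 2.447, H 0.818, G 3.088.
Rounding up: B 5, E 4, F 6, D 3, H 1, G 4 (total 23).

B=5, E=4, F=6, D=3, H=1, G=4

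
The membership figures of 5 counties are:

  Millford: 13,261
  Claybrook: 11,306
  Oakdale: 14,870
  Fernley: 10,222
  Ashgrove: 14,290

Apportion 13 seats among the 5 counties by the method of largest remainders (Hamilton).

Millford: 3, Claybrook: 2, Oakdale: 3, Fernley: 2, Ashgrove: 3

Standard divisor: 63949 ÷ 13 ≈ 4919.154.
Standard quotas: Millford 2.6958, Claybrook 2.2984, Oakdale 3.0229, Fernley 2.0780, Ashgrove 2.9050.
Lower quotas: Millford 2, Claybrook 2, Oakdale 3, Fernley 2, Ashgrove 2 (sum 11, leaving 2 seats).
Remainders in descending order: Ashgrove 0.9050, Millford 0.6958, Claybrook 0.2984, Fernley 0.0780, Oakdale 0.0229.
The surplus seats go to Ashgrove, Millford.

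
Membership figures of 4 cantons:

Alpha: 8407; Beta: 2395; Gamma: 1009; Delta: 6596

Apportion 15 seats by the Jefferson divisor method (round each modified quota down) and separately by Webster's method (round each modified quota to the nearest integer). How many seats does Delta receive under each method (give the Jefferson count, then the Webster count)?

6 and 5

Jefferson: Alpha 7, Beta 2, Gamma 0, Delta 6.
Webster: Alpha 7, Beta 2, Gamma 1, Delta 5.
Delta gets 6 under Jefferson and 5 under Webster.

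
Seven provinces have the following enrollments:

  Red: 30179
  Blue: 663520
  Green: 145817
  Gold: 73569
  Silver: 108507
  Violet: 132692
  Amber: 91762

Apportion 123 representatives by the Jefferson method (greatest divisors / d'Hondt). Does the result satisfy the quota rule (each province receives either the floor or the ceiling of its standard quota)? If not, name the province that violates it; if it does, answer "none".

Blue

Standard quotas: Red 2.979, Blue 65.498, Green 14.394, Gold 7.262, Silver 10.711, Violet 13.098, Amber 9.058.
Jefferson allocation: Red 3, Blue 67, Green 14, Gold 7, Silver 10, Violet 13, Amber 9.
Blue has quota 65.498 (lower 65, upper 66) but receives 67 — outside the quota interval.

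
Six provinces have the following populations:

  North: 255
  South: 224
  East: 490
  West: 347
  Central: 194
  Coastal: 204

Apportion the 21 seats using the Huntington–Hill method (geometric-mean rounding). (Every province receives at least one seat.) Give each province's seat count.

North=3, South=3, East=6, West=4, Central=2, Coastal=3

With divisor 81: modified quotas North 3.148, South 2.765, East 6.049, West 4.284, Central 2.395, Coastal 2.519.
Geometric-mean thresholds: North √(3·4)=3.464, South √(2·3)=2.449, East √(6·7)=6.481, West √(4·5)=4.472, Central √(2·3)=2.449, Coastal √(2·3)=2.449.
Each quota rounded against its threshold gives North 3, South 3, East 6, West 4, Central 2, Coastal 3 (total 21).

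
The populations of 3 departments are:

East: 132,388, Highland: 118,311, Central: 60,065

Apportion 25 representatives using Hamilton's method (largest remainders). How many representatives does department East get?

11

The standard divisor is 310764/25 ≈ 12430.56.
Standard quotas: East 10.6502, Highland 9.5178, Central 4.8320.
Lower quotas: East 10, Highland 9, Central 4 (sum 23, leaving 2 seats).
Remainders in descending order: Central 0.8320, East 0.6502, Highland 0.5178.
Largest remainders: Central, East receive the extra seats.
East receives 11.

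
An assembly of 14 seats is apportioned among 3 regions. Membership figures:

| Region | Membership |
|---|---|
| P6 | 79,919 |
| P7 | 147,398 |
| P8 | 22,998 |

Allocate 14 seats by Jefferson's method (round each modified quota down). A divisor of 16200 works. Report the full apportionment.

P6: 4; P7: 9; P8: 1

With modified divisor 16200: modified quotas P6 4.933, P7 9.099, P8 1.420.
Rounding down: P6 4, P7 9, P8 1 (total 14).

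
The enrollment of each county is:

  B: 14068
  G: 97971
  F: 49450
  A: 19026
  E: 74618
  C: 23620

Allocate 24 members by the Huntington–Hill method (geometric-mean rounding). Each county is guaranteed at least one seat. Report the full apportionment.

With divisor 11530: modified quotas B 1.220, G 8.497, F 4.289, A 1.650, E 6.472, C 2.049.
Geometric-mean thresholds: B √(1·2)=1.414, G √(8·9)=8.485, F √(4·5)=4.472, A √(1·2)=1.414, E √(6·7)=6.481, C √(2·3)=2.449.
Each quota rounded against its threshold gives B 1, G 9, F 4, A 2, E 6, C 2 (total 24).

B 1, G 9, F 4, A 2, E 6, C 2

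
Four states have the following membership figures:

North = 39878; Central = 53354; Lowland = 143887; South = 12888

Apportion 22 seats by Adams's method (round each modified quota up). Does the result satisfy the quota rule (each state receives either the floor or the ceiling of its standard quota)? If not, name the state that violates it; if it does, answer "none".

Standard quotas: North 3.509, Central 4.695, Lowland 12.662, South 1.134.
Adams allocation: North 4, Central 5, Lowland 12, South 1.
Every allocation lies between the lower and upper quota.

none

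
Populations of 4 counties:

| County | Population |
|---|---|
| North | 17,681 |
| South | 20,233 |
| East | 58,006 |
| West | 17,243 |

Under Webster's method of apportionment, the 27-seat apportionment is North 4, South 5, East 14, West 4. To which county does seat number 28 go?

Priority for the next seat is population ÷ (current seats + 0.5).
Priorities: North 3929.111, South 3678.727, East 4000.414, West 3831.778.
Highest priority: East.

East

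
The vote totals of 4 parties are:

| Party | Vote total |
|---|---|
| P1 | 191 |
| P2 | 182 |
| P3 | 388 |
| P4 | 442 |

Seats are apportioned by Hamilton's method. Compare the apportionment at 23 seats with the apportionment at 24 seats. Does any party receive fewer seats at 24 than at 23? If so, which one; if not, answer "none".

P2

At 23 seats: P1 4, P2 4, P3 7, P4 8.
At 24 seats: P1 4, P2 3, P3 8, P4 9.
P2 drops from 4 to 3.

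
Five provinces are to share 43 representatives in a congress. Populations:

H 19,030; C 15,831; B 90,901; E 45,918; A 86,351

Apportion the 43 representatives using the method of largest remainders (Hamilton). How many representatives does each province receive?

The standard divisor is 258031/43 ≈ 6000.721.
Standard quotas: H 3.1713, C 2.6382, B 15.1483, E 7.6521, A 14.3901.
Lower quotas: H 3, C 2, B 15, E 7, A 14 (sum 41, leaving 2 seats).
Remainders in descending order: E 0.6521, C 0.6382, A 0.3901, H 0.1713, B 0.1483.
The surplus seats go to E, C.

H 3, C 3, B 15, E 8, A 14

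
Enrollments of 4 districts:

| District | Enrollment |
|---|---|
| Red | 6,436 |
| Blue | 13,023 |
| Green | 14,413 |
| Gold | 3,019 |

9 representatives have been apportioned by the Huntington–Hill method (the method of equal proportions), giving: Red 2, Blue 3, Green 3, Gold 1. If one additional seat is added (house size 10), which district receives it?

Priority for the next seat is population ÷ (√(s·(s+1))).
Priorities: Red 2627.486, Blue 3759.416, Green 4160.675, Gold 2134.755.
Highest priority: Green.

Green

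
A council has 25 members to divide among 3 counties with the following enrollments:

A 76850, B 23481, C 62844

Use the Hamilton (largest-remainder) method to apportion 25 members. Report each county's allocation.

A: 12, B: 3, C: 10

Standard divisor: 163175 ÷ 25 = 6527.
Standard quotas: A 11.7742, B 3.5975, C 9.6283.
Lower quotas: A 11, B 3, C 9 (sum 23, leaving 2 seats).
Remainders in descending order: A 0.7742, C 0.6283, B 0.5975.
Largest remainders: A, C receive the extra seats.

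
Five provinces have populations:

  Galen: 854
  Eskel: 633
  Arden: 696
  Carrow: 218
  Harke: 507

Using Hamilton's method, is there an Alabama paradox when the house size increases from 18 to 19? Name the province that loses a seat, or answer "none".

Carrow

At 18 seats: Galen 5, Eskel 4, Arden 4, Carrow 2, Harke 3.
At 19 seats: Galen 6, Eskel 4, Arden 5, Carrow 1, Harke 3.
Carrow drops from 2 to 1.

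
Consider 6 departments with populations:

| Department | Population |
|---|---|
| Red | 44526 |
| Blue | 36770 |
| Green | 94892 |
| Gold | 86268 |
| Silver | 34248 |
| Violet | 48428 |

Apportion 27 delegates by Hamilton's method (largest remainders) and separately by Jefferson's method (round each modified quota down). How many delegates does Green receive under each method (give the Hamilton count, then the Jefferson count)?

Hamilton: Red 3, Blue 3, Green 7, Gold 7, Silver 3, Violet 4.
Jefferson: Red 3, Blue 3, Green 8, Gold 7, Silver 2, Violet 4.
Green gets 7 under Hamilton and 8 under Jefferson.

7 and 8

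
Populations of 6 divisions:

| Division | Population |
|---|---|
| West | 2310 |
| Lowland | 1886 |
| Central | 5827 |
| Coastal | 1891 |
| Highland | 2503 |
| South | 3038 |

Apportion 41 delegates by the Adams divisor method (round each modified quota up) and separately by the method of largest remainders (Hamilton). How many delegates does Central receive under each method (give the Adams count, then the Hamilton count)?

13 and 14

Adams: West 5, Lowland 5, Central 13, Coastal 5, Highland 6, South 7.
Hamilton: West 5, Lowland 4, Central 14, Coastal 5, Highland 6, South 7.
Central gets 13 under Adams and 14 under Hamilton.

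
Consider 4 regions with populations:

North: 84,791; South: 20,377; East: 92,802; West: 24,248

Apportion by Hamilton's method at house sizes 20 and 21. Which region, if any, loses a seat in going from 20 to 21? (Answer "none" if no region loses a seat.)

At 20 seats: North 8, South 2, East 8, West 2.
At 21 seats: North 8, South 2, East 9, West 2.
No region's allocation decreased.

none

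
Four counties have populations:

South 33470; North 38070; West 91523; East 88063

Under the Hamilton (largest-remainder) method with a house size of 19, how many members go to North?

3

The standard divisor is 251126/19 ≈ 13217.158.
Standard quotas: South 2.5323, North 2.8803, West 6.9246, East 6.6628.
Lower quotas: South 2, North 2, West 6, East 6 (sum 16, leaving 3 seats).
Remainders in descending order: West 0.9246, North 0.8803, East 0.6628, South 0.5323.
Largest remainders: West, North, East receive the extra seats.
North receives 3.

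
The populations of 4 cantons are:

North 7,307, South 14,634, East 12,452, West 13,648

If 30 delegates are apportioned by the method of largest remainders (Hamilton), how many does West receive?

Total 48041; standard divisor 48041/30 ≈ 1601.367.
Standard quotas: North 4.5630, South 9.1384, East 7.7759, West 8.5227.
Lower quotas: North 4, South 9, East 7, West 8 (sum 28, leaving 2 seats).
Remainders in descending order: East 0.7759, North 0.5630, West 0.5227, South 0.1384.
The surplus seats go to East, North.
West receives 8.

8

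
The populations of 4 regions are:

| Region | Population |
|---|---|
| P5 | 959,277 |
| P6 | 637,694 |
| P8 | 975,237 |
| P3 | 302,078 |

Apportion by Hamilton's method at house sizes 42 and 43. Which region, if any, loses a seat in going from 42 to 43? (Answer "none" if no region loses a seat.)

At 42 seats: P5 14, P6 9, P8 14, P3 5.
At 43 seats: P5 14, P6 10, P8 15, P3 4.
P3 drops from 5 to 4.

P3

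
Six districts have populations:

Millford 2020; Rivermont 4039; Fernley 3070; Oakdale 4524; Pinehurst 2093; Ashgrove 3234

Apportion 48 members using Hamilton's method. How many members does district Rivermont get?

The standard divisor is 18980/48 ≈ 395.417.
Standard quotas: Millford 5.109, Rivermont 10.215, Fernley 7.764, Oakdale 11.441, Pinehurst 5.293, Ashgrove 8.179.
Lower quotas: Millford 5, Rivermont 10, Fernley 7, Oakdale 11, Pinehurst 5, Ashgrove 8 (sum 46, leaving 2 seats).
Remainders in descending order: Fernley 0.764, Oakdale 0.441, Pinehurst 0.293, Rivermont 0.215, Ashgrove 0.179, Millford 0.109.
Largest remainders: Fernley, Oakdale receive the extra seats.
Rivermont receives 10.

10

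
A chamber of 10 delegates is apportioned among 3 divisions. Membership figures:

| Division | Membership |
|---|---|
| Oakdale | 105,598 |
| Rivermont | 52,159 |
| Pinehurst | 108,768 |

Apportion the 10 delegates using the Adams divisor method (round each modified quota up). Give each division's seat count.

Oakdale=4; Rivermont=2; Pinehurst=4

Standard divisor 266525/10 ≈ 26652.5; standard quotas: Oakdale 3.962, Rivermont 1.957, Pinehurst 4.081.
Rounding up gives 4, 2, 5 = 11 seats, so the divisor must be adjusted.
With modified divisor 31200: modified quotas Oakdale 3.385, Rivermont 1.672, Pinehurst 3.486.
Rounding up: Oakdale 4, Rivermont 2, Pinehurst 4 (total 10).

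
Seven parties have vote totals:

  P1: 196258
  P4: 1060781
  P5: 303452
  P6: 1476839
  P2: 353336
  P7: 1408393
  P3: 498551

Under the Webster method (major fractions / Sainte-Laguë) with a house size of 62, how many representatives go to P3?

Standard divisor 5297610/62 ≈ 85445.323; standard quotas: P1 2.297, P4 12.415, P5 3.551, P6 17.284, P2 4.135, P7 16.483, P3 5.835.
Rounding to the nearest integer gives 2, 12, 4, 17, 4, 16, 6 = 61 seats, so the divisor must be adjusted.
With modified divisor 85100: modified quotas P1 2.306, P4 12.465, P5 3.566, P6 17.354, P2 4.152, P7 16.550, P3 5.858.
Rounding to the nearest integer: P1 2, P4 12, P5 4, P6 17, P2 4, P7 17, P3 6 (total 62).
P3 receives 6.

6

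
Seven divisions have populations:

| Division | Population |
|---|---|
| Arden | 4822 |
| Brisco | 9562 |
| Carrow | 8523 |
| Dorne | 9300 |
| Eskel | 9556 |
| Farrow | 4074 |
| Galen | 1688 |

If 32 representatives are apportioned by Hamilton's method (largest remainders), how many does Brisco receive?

Standard divisor: 47525 ÷ 32 ≈ 1485.156.
Standard quotas: Arden 3.2468, Brisco 6.4384, Carrow 5.7388, Dorne 6.2620, Eskel 6.4343, Farrow 2.7431, Galen 1.1366.
Lower quotas: Arden 3, Brisco 6, Carrow 5, Dorne 6, Eskel 6, Farrow 2, Galen 1 (sum 29, leaving 3 seats).
Remainders in descending order: Farrow 0.7431, Carrow 0.7388, Brisco 0.4384, Eskel 0.4343, Dorne 0.2620, Arden 0.2468, Galen 0.1366.
Largest remainders: Farrow, Carrow, Brisco receive the extra seats.
Brisco receives 7.

7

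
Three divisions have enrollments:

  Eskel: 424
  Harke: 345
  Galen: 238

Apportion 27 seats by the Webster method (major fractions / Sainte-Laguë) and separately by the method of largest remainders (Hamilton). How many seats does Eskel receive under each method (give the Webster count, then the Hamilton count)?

12 and 11

Webster: Eskel 12, Harke 9, Galen 6.
Hamilton: Eskel 11, Harke 9, Galen 7.
Eskel gets 12 under Webster and 11 under Hamilton.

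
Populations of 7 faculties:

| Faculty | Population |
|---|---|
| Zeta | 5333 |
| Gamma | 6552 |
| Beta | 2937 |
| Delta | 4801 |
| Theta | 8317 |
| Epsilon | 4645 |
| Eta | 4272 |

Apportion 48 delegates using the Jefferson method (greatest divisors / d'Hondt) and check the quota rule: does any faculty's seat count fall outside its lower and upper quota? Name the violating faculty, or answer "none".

none

Standard quotas: Zeta 6.945, Gamma 8.533, Beta 3.825, Delta 6.252, Theta 10.831, Epsilon 6.049, Eta 5.564.
Jefferson allocation: Zeta 7, Gamma 9, Beta 4, Delta 6, Theta 11, Epsilon 6, Eta 5.
Every allocation lies between the lower and upper quota.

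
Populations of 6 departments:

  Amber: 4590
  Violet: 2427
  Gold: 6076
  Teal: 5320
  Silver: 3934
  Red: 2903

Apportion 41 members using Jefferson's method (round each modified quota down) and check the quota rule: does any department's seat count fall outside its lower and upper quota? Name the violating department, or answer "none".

none

Standard quotas: Amber 7.453, Violet 3.941, Gold 9.866, Teal 8.638, Silver 6.388, Red 4.714.
Jefferson allocation: Amber 7, Violet 4, Gold 10, Teal 9, Silver 6, Red 5.
Every allocation lies between the lower and upper quota.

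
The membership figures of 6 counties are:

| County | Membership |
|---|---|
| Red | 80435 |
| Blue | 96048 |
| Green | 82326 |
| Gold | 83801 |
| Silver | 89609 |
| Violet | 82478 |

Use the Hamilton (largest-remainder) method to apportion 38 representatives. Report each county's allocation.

Red: 6; Blue: 7; Green: 6; Gold: 6; Silver: 7; Violet: 6

Standard divisor: 514697 ÷ 38 ≈ 13544.658.
Standard quotas: Red 5.9385, Blue 7.0912, Green 6.0781, Gold 6.1870, Silver 6.6158, Violet 6.0893.
Lower quotas: Red 5, Blue 7, Green 6, Gold 6, Silver 6, Violet 6 (sum 36, leaving 2 seats).
Remainders in descending order: Red 0.9385, Silver 0.6158, Gold 0.1870, Blue 0.0912, Violet 0.0893, Green 0.0781.
The surplus seats go to Red, Silver.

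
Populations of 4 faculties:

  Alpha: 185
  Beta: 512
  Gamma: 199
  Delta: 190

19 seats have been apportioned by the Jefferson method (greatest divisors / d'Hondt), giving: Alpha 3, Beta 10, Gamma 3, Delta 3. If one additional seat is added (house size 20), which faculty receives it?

Gamma

Priority for the next seat is population ÷ (current seats + 1).
Priorities: Alpha 46.250, Beta 46.545, Gamma 49.750, Delta 47.500.
Highest priority: Gamma.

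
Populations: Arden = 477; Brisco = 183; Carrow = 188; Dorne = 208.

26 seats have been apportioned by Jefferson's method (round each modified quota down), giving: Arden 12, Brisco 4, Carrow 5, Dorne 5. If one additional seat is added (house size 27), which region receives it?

Priority for the next seat is population ÷ (current seats + 1).
Priorities: Arden 36.692, Brisco 36.600, Carrow 31.333, Dorne 34.667.
Highest priority: Arden.

Arden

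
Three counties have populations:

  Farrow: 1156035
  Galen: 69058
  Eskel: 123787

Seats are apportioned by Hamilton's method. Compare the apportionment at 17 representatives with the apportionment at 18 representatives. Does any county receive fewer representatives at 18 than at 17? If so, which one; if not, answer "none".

none

At 17 seats: Farrow 15, Galen 1, Eskel 1.
At 18 seats: Farrow 15, Galen 1, Eskel 2.
No county's allocation decreased.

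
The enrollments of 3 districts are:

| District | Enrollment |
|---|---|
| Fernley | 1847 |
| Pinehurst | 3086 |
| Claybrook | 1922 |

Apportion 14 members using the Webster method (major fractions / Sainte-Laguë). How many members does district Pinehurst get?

Standard divisor 6855/14 ≈ 489.643; standard quotas: Fernley 3.772, Pinehurst 6.303, Claybrook 3.925.
Rounding to the nearest integer gives Fernley 4, Pinehurst 6, Claybrook 4 — total 14, matching the house size, so no adjustment is needed.
Pinehurst receives 6.

6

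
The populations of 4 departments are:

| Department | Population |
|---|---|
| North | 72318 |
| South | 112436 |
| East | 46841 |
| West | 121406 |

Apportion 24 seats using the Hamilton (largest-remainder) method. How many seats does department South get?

8

The standard divisor is 353001/24 ≈ 14708.375.
Standard quotas: North 4.9168, South 7.6444, East 3.1846, West 8.2542.
Lower quotas: North 4, South 7, East 3, West 8 (sum 22, leaving 2 seats).
Remainders in descending order: North 0.9168, South 0.6444, West 0.2542, East 0.1846.
Largest remainders: North, South receive the extra seats.
South receives 8.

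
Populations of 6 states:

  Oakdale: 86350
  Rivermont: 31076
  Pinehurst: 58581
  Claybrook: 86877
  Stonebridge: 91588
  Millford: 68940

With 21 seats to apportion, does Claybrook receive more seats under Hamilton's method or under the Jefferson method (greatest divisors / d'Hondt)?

Jefferson

Hamilton: Oakdale 4, Rivermont 2, Pinehurst 3, Claybrook 4, Stonebridge 5, Millford 3.
Jefferson: Oakdale 4, Rivermont 1, Pinehurst 3, Claybrook 5, Stonebridge 5, Millford 3.
Claybrook gets 4 under Hamilton and 5 under Jefferson.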